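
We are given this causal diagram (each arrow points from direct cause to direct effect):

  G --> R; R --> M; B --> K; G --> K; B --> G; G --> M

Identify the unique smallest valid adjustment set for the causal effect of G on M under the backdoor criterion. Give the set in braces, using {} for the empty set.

{}

Variables eligible for adjustment (non-descendants of G, excluding G and M): {B}.
Backdoor paths from G to M:
  (none)
With no backdoor paths the empty set already satisfies the criterion, and it is trivially minimal.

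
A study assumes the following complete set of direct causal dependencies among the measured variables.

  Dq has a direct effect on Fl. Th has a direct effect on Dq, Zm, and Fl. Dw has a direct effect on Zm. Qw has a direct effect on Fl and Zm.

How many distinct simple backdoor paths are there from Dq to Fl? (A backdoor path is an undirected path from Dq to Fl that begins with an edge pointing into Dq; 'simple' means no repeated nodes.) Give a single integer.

A backdoor path from Dq to Fl is any simple undirected path whose first edge points into Dq (i.e. leaves Dq via a parent).
Parents of Dq: {Th}.
Enumerating:
  P1: Dq <- Th -> Zm <- Qw -> Fl
  P2: Dq <- Th -> Fl
That exhausts the simple backdoor paths. Count: 2.

2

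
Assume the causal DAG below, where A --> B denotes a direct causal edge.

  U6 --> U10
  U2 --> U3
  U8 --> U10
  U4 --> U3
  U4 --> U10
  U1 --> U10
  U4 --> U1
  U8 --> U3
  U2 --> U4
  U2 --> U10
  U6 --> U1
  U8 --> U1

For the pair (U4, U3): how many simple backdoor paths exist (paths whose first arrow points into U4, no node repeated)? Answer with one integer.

4

A backdoor path from U4 to U3 is any simple undirected path whose first edge points into U4 (i.e. leaves U4 via a parent).
Parents of U4: {U2}.
Enumerating:
  P1: U4 <- U2 -> U3
  P2: U4 <- U2 -> U10 <- U8 -> U3
  P3: U4 <- U2 -> U10 <- U6 -> U1 <- U8 -> U3
  P4: U4 <- U2 -> U10 <- U1 <- U8 -> U3
That exhausts the simple backdoor paths. Count: 4.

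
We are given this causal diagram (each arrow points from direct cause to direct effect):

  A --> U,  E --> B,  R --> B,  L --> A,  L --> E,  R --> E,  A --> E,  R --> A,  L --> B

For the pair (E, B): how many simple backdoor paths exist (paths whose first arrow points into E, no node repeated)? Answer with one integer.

A backdoor path from E to B is any simple undirected path whose first edge points into E (i.e. leaves E via a parent).
Parents of E: {A, L, R}.
Enumerating:
  P1: E <- L -> A <- R -> B
  P2: E <- L -> B
  P3: E <- R -> A <- L -> B
  P4: E <- R -> B
  P5: E <- A <- L -> B
  P6: E <- A <- R -> B
That exhausts the simple backdoor paths. Count: 6.

6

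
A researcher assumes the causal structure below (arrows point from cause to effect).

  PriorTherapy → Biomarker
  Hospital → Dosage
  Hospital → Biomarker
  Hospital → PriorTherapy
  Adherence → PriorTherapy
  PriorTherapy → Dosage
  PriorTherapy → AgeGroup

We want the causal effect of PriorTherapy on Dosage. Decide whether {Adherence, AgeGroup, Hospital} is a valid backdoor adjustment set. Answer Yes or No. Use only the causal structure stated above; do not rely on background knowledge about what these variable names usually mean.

No

Backdoor paths from PriorTherapy to Dosage (paths whose first edge points into PriorTherapy):
  P1: PriorTherapy <- Hospital -> Dosage
Condition 1 (no descendant of PriorTherapy in the set): FAILS — AgeGroup is a descendant of PriorTherapy.
Condition 2 (every backdoor path blocked by {Adherence, AgeGroup, Hospital}):
  P1: blocked at fork node Hospital ∈ conditioning set.
{Adherence, AgeGroup, Hospital} does not satisfy the backdoor criterion.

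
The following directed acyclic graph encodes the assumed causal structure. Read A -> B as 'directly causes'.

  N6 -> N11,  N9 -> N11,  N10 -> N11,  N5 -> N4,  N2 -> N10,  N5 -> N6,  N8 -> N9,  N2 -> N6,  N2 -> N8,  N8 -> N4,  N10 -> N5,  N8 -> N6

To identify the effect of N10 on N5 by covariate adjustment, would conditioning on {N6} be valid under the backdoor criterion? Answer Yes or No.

Backdoor paths from N10 to N5 (paths whose first edge points into N10):
  P1: N10 <- N2 -> N8 -> N9 -> N11 <- N6 <- N5
  P2: N10 <- N2 -> N8 -> N6 <- N5
  P3: N10 <- N2 -> N8 -> N4 <- N5
  P4: N10 <- N2 -> N6 <- N8 -> N4 <- N5
  P5: N10 <- N2 -> N6 <- N5
  P6: N10 <- N2 -> N6 -> N11 <- N9 <- N8 -> N4 <- N5
Condition 1 (no descendant of N10 in the set): FAILS — N6 is a descendant of N10.
Condition 2 (every backdoor path blocked by {N6}):
  P1: blocked at collider N11 (neither it nor any descendant is in the conditioning set).
  P2: open — collider(s) N6 are conditioned on (or have a conditioned descendant) and no non-collider on the path is in the set.
  P3: blocked at collider N4 (neither it nor any descendant is in the conditioning set).
  P4: blocked at collider N4 (neither it nor any descendant is in the conditioning set).
  P5: open — collider(s) N6 are conditioned on (or have a conditioned descendant) and no non-collider on the path is in the set.
  P6: blocked at chain node N6 ∈ conditioning set.
{N6} does not satisfy the backdoor criterion.

No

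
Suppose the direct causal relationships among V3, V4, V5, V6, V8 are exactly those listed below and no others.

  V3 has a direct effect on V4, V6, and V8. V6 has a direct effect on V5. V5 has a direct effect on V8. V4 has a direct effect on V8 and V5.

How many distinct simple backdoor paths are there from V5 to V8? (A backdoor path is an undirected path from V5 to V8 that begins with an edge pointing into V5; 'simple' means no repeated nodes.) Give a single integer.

4

A backdoor path from V5 to V8 is any simple undirected path whose first edge points into V5 (i.e. leaves V5 via a parent).
Parents of V5: {V4, V6}.
Enumerating:
  P1: V5 <- V4 <- V3 -> V8
  P2: V5 <- V4 -> V8
  P3: V5 <- V6 <- V3 -> V4 -> V8
  P4: V5 <- V6 <- V3 -> V8
That exhausts the simple backdoor paths. Count: 4.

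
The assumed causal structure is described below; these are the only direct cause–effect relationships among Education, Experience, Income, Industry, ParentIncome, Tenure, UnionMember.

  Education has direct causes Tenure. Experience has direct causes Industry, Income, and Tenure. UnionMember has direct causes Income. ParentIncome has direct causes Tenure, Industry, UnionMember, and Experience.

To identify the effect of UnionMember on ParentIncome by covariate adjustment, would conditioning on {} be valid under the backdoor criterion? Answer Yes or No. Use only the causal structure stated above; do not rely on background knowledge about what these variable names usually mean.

No

Backdoor paths from UnionMember to ParentIncome (paths whose first edge points into UnionMember):
  P1: UnionMember <- Income -> Experience <- Tenure -> ParentIncome
  P2: UnionMember <- Income -> Experience <- Industry -> ParentIncome
  P3: UnionMember <- Income -> Experience -> ParentIncome
Condition 1 (no descendant of UnionMember in the set): holds — descendants of UnionMember are {ParentIncome}; none are in {}.
Condition 2 (every backdoor path blocked by {}):
  P1: blocked at collider Experience (neither it nor any descendant is in the conditioning set).
  P2: blocked at collider Experience (neither it nor any descendant is in the conditioning set).
  P3: open — no interior node is in the conditioning set.
{} does not satisfy the backdoor criterion.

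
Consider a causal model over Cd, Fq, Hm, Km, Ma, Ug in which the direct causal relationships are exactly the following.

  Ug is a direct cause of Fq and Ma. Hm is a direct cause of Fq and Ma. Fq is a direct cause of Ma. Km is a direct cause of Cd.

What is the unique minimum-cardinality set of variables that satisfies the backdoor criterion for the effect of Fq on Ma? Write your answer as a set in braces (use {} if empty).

{Hm, Ug}

Variables eligible for adjustment (non-descendants of Fq, excluding Fq and Ma): {Cd, Hm, Km, Ug}.
Backdoor paths from Fq to Ma:
  P1: Fq <- Hm -> Ma
  P2: Fq <- Ug -> Ma
The empty set is not sufficient: P1 (Fq <- Hm -> Ma) has no collider blocking it and no conditioned non-collider, so it is open.
Try {Hm, Ug}:
  P1: blocked at fork node Hm ∈ conditioning set.
  P2: blocked at fork node Ug ∈ conditioning set.
{Hm, Ug} contains no descendant of Fq and blocks every backdoor path.
Every element of {Hm, Ug} is needed (dropping Hm leaves P1 open; dropping Ug leaves P2 open), so no proper subset is valid.
Among all size-2 subsets of the eligible variables, only {Hm, Ug} blocks every backdoor path, so it is the unique smallest valid adjustment set.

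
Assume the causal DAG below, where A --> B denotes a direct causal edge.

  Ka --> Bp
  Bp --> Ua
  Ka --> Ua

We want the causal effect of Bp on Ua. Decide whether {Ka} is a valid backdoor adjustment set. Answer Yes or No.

Yes

Backdoor paths from Bp to Ua (paths whose first edge points into Bp):
  P1: Bp <- Ka -> Ua
Condition 1 (no descendant of Bp in the set): holds — descendants of Bp are {Ua}; none are in {Ka}.
Condition 2 (every backdoor path blocked by {Ka}):
  P1: blocked at fork node Ka ∈ conditioning set.
{Ka} satisfies the backdoor criterion.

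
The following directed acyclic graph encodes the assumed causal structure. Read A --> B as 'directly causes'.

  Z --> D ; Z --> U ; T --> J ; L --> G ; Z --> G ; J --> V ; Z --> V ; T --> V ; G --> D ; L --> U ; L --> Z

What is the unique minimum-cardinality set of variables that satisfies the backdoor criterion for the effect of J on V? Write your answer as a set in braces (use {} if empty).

Variables eligible for adjustment (non-descendants of J, excluding J and V): {D, G, L, T, U, Z}.
Backdoor paths from J to V:
  P1: J <- T -> V
The empty set is not sufficient: P1 (J <- T -> V) has no collider blocking it and no conditioned non-collider, so it is open.
Try {T}:
  P1: blocked at fork node T ∈ conditioning set.
{T} contains no descendant of J and blocks every backdoor path.
No other singleton works — e.g. {L} leaves P1 open — so {T} is the unique smallest valid adjustment set.

{T}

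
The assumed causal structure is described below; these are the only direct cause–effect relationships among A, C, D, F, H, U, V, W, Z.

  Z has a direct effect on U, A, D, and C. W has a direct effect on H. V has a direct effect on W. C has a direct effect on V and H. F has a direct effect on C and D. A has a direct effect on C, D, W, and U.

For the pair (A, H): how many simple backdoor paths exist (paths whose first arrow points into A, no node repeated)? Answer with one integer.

A backdoor path from A to H is any simple undirected path whose first edge points into A (i.e. leaves A via a parent).
Parents of A: {Z}.
Enumerating:
  P1: A <- Z -> C -> V -> W -> H
  P2: A <- Z -> C -> H
  P3: A <- Z -> D <- F -> C -> V -> W -> H
  P4: A <- Z -> D <- F -> C -> H
That exhausts the simple backdoor paths. Count: 4.

4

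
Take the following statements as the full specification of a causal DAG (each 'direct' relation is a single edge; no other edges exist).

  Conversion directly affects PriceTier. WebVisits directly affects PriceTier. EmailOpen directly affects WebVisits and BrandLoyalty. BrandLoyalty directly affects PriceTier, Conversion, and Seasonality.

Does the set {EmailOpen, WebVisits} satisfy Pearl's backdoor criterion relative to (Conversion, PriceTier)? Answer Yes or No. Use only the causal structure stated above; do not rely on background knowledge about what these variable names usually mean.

No

Backdoor paths from Conversion to PriceTier (paths whose first edge points into Conversion):
  P1: Conversion <- BrandLoyalty <- EmailOpen -> WebVisits -> PriceTier
  P2: Conversion <- BrandLoyalty -> PriceTier
Condition 1 (no descendant of Conversion in the set): holds — descendants of Conversion are {PriceTier}; none are in {EmailOpen, WebVisits}.
Condition 2 (every backdoor path blocked by {EmailOpen, WebVisits}):
  P1: blocked at fork node EmailOpen ∈ conditioning set.
  P2: open — no interior node is in the conditioning set.
{EmailOpen, WebVisits} does not satisfy the backdoor criterion.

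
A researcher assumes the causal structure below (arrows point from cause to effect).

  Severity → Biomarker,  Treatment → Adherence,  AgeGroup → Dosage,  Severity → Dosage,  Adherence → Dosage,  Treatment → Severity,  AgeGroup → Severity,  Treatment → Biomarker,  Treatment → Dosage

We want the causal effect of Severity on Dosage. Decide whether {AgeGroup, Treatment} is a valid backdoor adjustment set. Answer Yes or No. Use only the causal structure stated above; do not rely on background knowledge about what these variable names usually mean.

Backdoor paths from Severity to Dosage (paths whose first edge points into Severity):
  P1: Severity <- Treatment -> Adherence -> Dosage
  P2: Severity <- Treatment -> Dosage
  P3: Severity <- AgeGroup -> Dosage
Condition 1 (no descendant of Severity in the set): holds — descendants of Severity are {Biomarker, Dosage}; none are in {AgeGroup, Treatment}.
Condition 2 (every backdoor path blocked by {AgeGroup, Treatment}):
  P1: blocked at fork node Treatment ∈ conditioning set.
  P2: blocked at fork node Treatment ∈ conditioning set.
  P3: blocked at fork node AgeGroup ∈ conditioning set.
{AgeGroup, Treatment} satisfies the backdoor criterion.

Yes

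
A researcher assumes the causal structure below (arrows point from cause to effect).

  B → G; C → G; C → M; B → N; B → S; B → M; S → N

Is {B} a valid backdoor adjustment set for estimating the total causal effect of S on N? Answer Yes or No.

Yes

Backdoor paths from S to N (paths whose first edge points into S):
  P1: S <- B -> N
Condition 1 (no descendant of S in the set): holds — descendants of S are {N}; none are in {B}.
Condition 2 (every backdoor path blocked by {B}):
  P1: blocked at fork node B ∈ conditioning set.
{B} satisfies the backdoor criterion.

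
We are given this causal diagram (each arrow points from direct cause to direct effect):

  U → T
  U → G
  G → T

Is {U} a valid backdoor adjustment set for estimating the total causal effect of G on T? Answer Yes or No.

Backdoor paths from G to T (paths whose first edge points into G):
  P1: G <- U -> T
Condition 1 (no descendant of G in the set): holds — descendants of G are {T}; none are in {U}.
Condition 2 (every backdoor path blocked by {U}):
  P1: blocked at fork node U ∈ conditioning set.
{U} satisfies the backdoor criterion.

Yes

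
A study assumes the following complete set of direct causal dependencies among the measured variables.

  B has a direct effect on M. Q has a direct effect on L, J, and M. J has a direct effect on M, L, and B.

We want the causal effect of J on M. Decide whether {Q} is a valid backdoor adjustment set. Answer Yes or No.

Backdoor paths from J to M (paths whose first edge points into J):
  P1: J <- Q -> M
Condition 1 (no descendant of J in the set): holds — descendants of J are {B, L, M}; none are in {Q}.
Condition 2 (every backdoor path blocked by {Q}):
  P1: blocked at fork node Q ∈ conditioning set.
{Q} satisfies the backdoor criterion.

Yes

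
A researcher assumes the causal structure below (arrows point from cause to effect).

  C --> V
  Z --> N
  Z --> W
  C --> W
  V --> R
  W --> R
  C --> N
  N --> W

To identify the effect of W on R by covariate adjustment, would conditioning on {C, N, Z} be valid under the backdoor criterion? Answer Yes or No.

Yes

Backdoor paths from W to R (paths whose first edge points into W):
  P1: W <- Z -> N <- C -> V -> R
  P2: W <- C -> V -> R
  P3: W <- N <- C -> V -> R
Condition 1 (no descendant of W in the set): holds — descendants of W are {R}; none are in {C, N, Z}.
Condition 2 (every backdoor path blocked by {C, N, Z}):
  P1: blocked at fork node Z ∈ conditioning set.
  P2: blocked at fork node C ∈ conditioning set.
  P3: blocked at chain node N ∈ conditioning set.
{C, N, Z} satisfies the backdoor criterion.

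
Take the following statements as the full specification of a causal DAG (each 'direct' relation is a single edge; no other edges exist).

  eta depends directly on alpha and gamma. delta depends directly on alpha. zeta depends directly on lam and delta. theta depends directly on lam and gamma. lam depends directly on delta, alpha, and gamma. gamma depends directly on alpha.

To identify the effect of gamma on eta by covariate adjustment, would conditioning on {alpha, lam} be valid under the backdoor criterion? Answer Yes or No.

Backdoor paths from gamma to eta (paths whose first edge points into gamma):
  P1: gamma <- alpha -> eta
Condition 1 (no descendant of gamma in the set): FAILS — lam is a descendant of gamma.
Condition 2 (every backdoor path blocked by {alpha, lam}):
  P1: blocked at fork node alpha ∈ conditioning set.
{alpha, lam} does not satisfy the backdoor criterion.

No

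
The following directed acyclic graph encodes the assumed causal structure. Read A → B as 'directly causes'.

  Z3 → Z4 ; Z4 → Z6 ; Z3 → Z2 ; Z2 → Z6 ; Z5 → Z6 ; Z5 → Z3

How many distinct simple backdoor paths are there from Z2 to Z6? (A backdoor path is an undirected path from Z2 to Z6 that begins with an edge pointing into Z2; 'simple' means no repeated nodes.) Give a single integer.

A backdoor path from Z2 to Z6 is any simple undirected path whose first edge points into Z2 (i.e. leaves Z2 via a parent).
Parents of Z2: {Z3}.
Enumerating:
  P1: Z2 <- Z3 <- Z5 -> Z6
  P2: Z2 <- Z3 -> Z4 -> Z6
That exhausts the simple backdoor paths. Count: 2.

2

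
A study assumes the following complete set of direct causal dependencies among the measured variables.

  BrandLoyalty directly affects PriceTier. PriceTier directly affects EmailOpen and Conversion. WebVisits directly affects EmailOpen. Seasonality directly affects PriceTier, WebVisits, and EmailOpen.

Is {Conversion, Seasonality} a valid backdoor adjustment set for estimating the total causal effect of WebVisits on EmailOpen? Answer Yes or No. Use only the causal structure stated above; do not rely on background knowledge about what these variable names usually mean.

Yes

Backdoor paths from WebVisits to EmailOpen (paths whose first edge points into WebVisits):
  P1: WebVisits <- Seasonality -> PriceTier -> EmailOpen
  P2: WebVisits <- Seasonality -> EmailOpen
Condition 1 (no descendant of WebVisits in the set): holds — descendants of WebVisits are {EmailOpen}; none are in {Conversion, Seasonality}.
Condition 2 (every backdoor path blocked by {Conversion, Seasonality}):
  P1: blocked at fork node Seasonality ∈ conditioning set.
  P2: blocked at fork node Seasonality ∈ conditioning set.
{Conversion, Seasonality} satisfies the backdoor criterion.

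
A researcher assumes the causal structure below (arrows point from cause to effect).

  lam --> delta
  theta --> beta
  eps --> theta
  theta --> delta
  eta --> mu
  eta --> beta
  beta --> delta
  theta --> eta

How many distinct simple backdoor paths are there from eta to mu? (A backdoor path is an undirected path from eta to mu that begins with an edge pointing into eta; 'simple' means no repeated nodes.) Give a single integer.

A backdoor path from eta to mu is any simple undirected path whose first edge points into eta (i.e. leaves eta via a parent).
Parents of eta: {theta}.
No simple path from any parent of eta reaches mu without revisiting eta, so there are no backdoor paths.

0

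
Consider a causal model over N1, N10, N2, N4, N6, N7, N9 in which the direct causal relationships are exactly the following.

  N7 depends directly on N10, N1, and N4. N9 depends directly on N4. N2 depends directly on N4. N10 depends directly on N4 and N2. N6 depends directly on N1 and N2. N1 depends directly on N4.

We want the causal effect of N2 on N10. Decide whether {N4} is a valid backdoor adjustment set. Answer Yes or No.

Backdoor paths from N2 to N10 (paths whose first edge points into N2):
  P1: N2 <- N4 -> N1 -> N7 <- N10
  P2: N2 <- N4 -> N10
  P3: N2 <- N4 -> N7 <- N10
Condition 1 (no descendant of N2 in the set): holds — descendants of N2 are {N10, N6, N7}; none are in {N4}.
Condition 2 (every backdoor path blocked by {N4}):
  P1: blocked at fork node N4 ∈ conditioning set.
  P2: blocked at fork node N4 ∈ conditioning set.
  P3: blocked at fork node N4 ∈ conditioning set.
{N4} satisfies the backdoor criterion.

Yes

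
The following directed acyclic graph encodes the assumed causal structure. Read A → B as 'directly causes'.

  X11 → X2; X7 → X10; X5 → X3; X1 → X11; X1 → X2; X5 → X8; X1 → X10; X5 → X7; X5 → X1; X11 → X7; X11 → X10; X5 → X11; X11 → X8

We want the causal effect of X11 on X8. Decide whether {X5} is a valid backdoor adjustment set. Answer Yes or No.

Yes

Backdoor paths from X11 to X8 (paths whose first edge points into X11):
  P1: X11 <- X5 -> X8
  P2: X11 <- X1 <- X5 -> X8
  P3: X11 <- X1 -> X10 <- X7 <- X5 -> X8
Condition 1 (no descendant of X11 in the set): holds — descendants of X11 are {X10, X2, X7, X8}; none are in {X5}.
Condition 2 (every backdoor path blocked by {X5}):
  P1: blocked at fork node X5 ∈ conditioning set.
  P2: blocked at fork node X5 ∈ conditioning set.
  P3: blocked at collider X10 (neither it nor any descendant is in the conditioning set).
{X5} satisfies the backdoor criterion.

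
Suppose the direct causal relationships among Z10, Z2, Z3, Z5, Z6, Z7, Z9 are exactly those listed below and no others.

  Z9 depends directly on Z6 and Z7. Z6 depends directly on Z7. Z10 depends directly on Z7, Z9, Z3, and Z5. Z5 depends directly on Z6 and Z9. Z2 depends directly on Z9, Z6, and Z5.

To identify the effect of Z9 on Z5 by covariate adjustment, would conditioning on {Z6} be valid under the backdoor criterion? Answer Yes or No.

Backdoor paths from Z9 to Z5 (paths whose first edge points into Z9):
  P1: Z9 <- Z7 -> Z6 -> Z5
  P2: Z9 <- Z7 -> Z6 -> Z2 <- Z5
  P3: Z9 <- Z7 -> Z10 <- Z5
  P4: Z9 <- Z6 <- Z7 -> Z10 <- Z5
  P5: Z9 <- Z6 -> Z5
  P6: Z9 <- Z6 -> Z2 <- Z5
Condition 1 (no descendant of Z9 in the set): holds — descendants of Z9 are {Z10, Z2, Z5}; none are in {Z6}.
Condition 2 (every backdoor path blocked by {Z6}):
  P1: blocked at chain node Z6 ∈ conditioning set.
  P2: blocked at chain node Z6 ∈ conditioning set.
  P3: blocked at collider Z10 (neither it nor any descendant is in the conditioning set).
  P4: blocked at chain node Z6 ∈ conditioning set.
  P5: blocked at fork node Z6 ∈ conditioning set.
  P6: blocked at fork node Z6 ∈ conditioning set.
{Z6} satisfies the backdoor criterion.

Yes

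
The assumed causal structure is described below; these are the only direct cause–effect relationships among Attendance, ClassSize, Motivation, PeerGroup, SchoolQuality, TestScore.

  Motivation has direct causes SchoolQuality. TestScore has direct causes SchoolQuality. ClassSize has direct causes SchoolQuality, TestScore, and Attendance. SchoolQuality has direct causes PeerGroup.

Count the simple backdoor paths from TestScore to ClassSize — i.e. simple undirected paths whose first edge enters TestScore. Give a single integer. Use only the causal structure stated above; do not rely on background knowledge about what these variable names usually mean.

A backdoor path from TestScore to ClassSize is any simple undirected path whose first edge points into TestScore (i.e. leaves TestScore via a parent).
Parents of TestScore: {SchoolQuality}.
Enumerating:
  P1: TestScore <- SchoolQuality -> ClassSize
That exhausts the simple backdoor paths. Count: 1.

1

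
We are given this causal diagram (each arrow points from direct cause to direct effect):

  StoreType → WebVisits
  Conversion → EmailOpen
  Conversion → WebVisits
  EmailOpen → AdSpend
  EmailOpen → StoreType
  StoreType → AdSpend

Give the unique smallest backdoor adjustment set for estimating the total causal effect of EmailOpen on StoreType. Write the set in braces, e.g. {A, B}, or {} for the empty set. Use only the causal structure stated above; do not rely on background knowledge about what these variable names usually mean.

Variables eligible for adjustment (non-descendants of EmailOpen, excluding EmailOpen and StoreType): {Conversion}.
Backdoor paths from EmailOpen to StoreType:
  P1: EmailOpen <- Conversion -> WebVisits <- StoreType
Each backdoor path contains an unconditioned collider, so every path is already blocked with the empty conditioning set:
  P1: blocked at collider WebVisits (neither it nor any descendant is in the conditioning set).
The empty set is therefore the unique smallest valid set.

{}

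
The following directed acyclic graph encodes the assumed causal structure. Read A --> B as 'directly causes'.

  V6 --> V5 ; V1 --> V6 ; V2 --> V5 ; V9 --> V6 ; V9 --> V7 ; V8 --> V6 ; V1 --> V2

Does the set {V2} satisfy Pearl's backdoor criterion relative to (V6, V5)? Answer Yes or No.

Yes

Backdoor paths from V6 to V5 (paths whose first edge points into V6):
  P1: V6 <- V1 -> V2 -> V5
Condition 1 (no descendant of V6 in the set): holds — descendants of V6 are {V5}; none are in {V2}.
Condition 2 (every backdoor path blocked by {V2}):
  P1: blocked at chain node V2 ∈ conditioning set.
{V2} satisfies the backdoor criterion.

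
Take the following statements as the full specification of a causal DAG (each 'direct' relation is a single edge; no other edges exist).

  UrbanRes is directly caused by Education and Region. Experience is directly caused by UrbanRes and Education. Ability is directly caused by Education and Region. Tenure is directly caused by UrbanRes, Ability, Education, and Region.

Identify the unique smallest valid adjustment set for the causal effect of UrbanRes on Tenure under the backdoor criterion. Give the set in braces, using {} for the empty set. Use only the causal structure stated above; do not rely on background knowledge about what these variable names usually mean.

Variables eligible for adjustment (non-descendants of UrbanRes, excluding UrbanRes and Tenure): {Ability, Education, Region}.
Backdoor paths from UrbanRes to Tenure:
  P1: UrbanRes <- Education -> Ability <- Region -> Tenure
  P2: UrbanRes <- Education -> Ability -> Tenure
  P3: UrbanRes <- Education -> Tenure
  P4: UrbanRes <- Region -> Ability <- Education -> Tenure
  P5: UrbanRes <- Region -> Ability -> Tenure
  P6: UrbanRes <- Region -> Tenure
The empty set is not sufficient: P2 (UrbanRes <- Education -> Ability -> Tenure) has no collider blocking it and no conditioned non-collider, so it is open.
Try {Education, Region}:
  P1: blocked at fork node Education ∈ conditioning set.
  P2: blocked at fork node Education ∈ conditioning set.
  P3: blocked at fork node Education ∈ conditioning set.
  P4: blocked at fork node Region ∈ conditioning set.
  P5: blocked at fork node Region ∈ conditioning set.
  P6: blocked at fork node Region ∈ conditioning set.
{Education, Region} contains no descendant of UrbanRes and blocks every backdoor path.
Every element of {Education, Region} is needed (dropping Education leaves P2 open; dropping Region leaves P5 open), so no proper subset is valid.
Among all size-2 subsets of the eligible variables, only {Education, Region} blocks every backdoor path, so it is the unique smallest valid adjustment set.

{Education, Region}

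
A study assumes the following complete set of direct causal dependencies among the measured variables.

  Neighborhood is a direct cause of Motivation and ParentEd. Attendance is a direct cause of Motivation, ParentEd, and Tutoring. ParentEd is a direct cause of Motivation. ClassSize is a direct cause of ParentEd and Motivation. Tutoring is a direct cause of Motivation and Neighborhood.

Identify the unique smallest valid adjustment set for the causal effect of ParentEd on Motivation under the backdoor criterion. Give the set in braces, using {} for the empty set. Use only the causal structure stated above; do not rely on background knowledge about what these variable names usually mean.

{Attendance, ClassSize, Neighborhood}

Variables eligible for adjustment (non-descendants of ParentEd, excluding ParentEd and Motivation): {Attendance, ClassSize, Neighborhood, Tutoring}.
Backdoor paths from ParentEd to Motivation:
  P1: ParentEd <- Attendance -> Tutoring -> Neighborhood -> Motivation
  P2: ParentEd <- Attendance -> Tutoring -> Motivation
  P3: ParentEd <- Attendance -> Motivation
  P4: ParentEd <- Neighborhood <- Tutoring <- Attendance -> Motivation
  P5: ParentEd <- Neighborhood <- Tutoring -> Motivation
  P6: ParentEd <- Neighborhood -> Motivation
  P7: ParentEd <- ClassSize -> Motivation
The empty set is not sufficient: P1 (ParentEd <- Attendance -> Tutoring -> Neighborhood -> Motivation) has no collider blocking it and no conditioned non-collider, so it is open.
Try {Attendance, ClassSize, Neighborhood}:
  P1: blocked at fork node Attendance ∈ conditioning set.
  P2: blocked at fork node Attendance ∈ conditioning set.
  P3: blocked at fork node Attendance ∈ conditioning set.
  P4: blocked at chain node Neighborhood ∈ conditioning set.
  P5: blocked at chain node Neighborhood ∈ conditioning set.
  P6: blocked at fork node Neighborhood ∈ conditioning set.
  P7: blocked at fork node ClassSize ∈ conditioning set.
{Attendance, ClassSize, Neighborhood} contains no descendant of ParentEd and blocks every backdoor path.
Every element of {Attendance, ClassSize, Neighborhood} is needed (dropping Attendance leaves P2 open; dropping ClassSize leaves P7 open; dropping Neighborhood leaves P5 open), so no proper subset is valid.
Among all size-3 subsets of the eligible variables, only {Attendance, ClassSize, Neighborhood} blocks every backdoor path, so it is the unique smallest valid adjustment set.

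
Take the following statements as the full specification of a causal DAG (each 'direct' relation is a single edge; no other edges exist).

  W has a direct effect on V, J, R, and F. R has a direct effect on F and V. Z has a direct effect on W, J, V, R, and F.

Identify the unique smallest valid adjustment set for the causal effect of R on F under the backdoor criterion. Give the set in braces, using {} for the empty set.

Variables eligible for adjustment (non-descendants of R, excluding R and F): {J, W, Z}.
Backdoor paths from R to F:
  P1: R <- Z -> W -> F
  P2: R <- Z -> F
  P3: R <- Z -> V <- W -> F
  P4: R <- Z -> J <- W -> F
  P5: R <- W <- Z -> F
  P6: R <- W -> F
  P7: R <- W -> V <- Z -> F
  P8: R <- W -> J <- Z -> F
The empty set is not sufficient: P1 (R <- Z -> W -> F) has no collider blocking it and no conditioned non-collider, so it is open.
Try {W, Z}:
  P1: blocked at fork node Z ∈ conditioning set.
  P2: blocked at fork node Z ∈ conditioning set.
  P3: blocked at fork node Z ∈ conditioning set.
  P4: blocked at fork node Z ∈ conditioning set.
  P5: blocked at chain node W ∈ conditioning set.
  P6: blocked at fork node W ∈ conditioning set.
  P7: blocked at fork node W ∈ conditioning set.
  P8: blocked at fork node W ∈ conditioning set.
{W, Z} contains no descendant of R and blocks every backdoor path.
Every element of {W, Z} is needed (dropping W leaves P6 open; dropping Z leaves P2 open), so no proper subset is valid.
Among all size-2 subsets of the eligible variables, only {W, Z} blocks every backdoor path, so it is the unique smallest valid adjustment set.

{W, Z}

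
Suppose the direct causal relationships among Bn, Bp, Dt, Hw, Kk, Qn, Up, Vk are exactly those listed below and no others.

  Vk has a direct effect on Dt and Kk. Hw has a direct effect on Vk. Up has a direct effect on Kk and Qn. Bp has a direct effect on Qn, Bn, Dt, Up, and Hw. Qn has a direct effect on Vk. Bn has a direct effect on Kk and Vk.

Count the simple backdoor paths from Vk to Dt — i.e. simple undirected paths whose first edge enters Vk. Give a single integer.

7

A backdoor path from Vk to Dt is any simple undirected path whose first edge points into Vk (i.e. leaves Vk via a parent).
Parents of Vk: {Bn, Hw, Qn}.
Enumerating:
  P1: Vk <- Qn <- Bp -> Dt
  P2: Vk <- Qn <- Up <- Bp -> Dt
  P3: Vk <- Qn <- Up -> Kk <- Bn <- Bp -> Dt
  P4: Vk <- Bn <- Bp -> Dt
  P5: Vk <- Bn -> Kk <- Up <- Bp -> Dt
  P6: Vk <- Bn -> Kk <- Up -> Qn <- Bp -> Dt
  P7: Vk <- Hw <- Bp -> Dt
That exhausts the simple backdoor paths. Count: 7.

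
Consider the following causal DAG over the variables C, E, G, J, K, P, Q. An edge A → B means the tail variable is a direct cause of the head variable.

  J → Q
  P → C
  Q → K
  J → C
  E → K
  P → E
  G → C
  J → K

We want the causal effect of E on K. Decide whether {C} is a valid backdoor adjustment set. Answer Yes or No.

No

Backdoor paths from E to K (paths whose first edge points into E):
  P1: E <- P -> C <- J -> Q -> K
  P2: E <- P -> C <- J -> K
Condition 1 (no descendant of E in the set): holds — descendants of E are {K}; none are in {C}.
Condition 2 (every backdoor path blocked by {C}):
  P1: open — collider(s) C are conditioned on (or have a conditioned descendant) and no non-collider on the path is in the set.
  P2: open — collider(s) C are conditioned on (or have a conditioned descendant) and no non-collider on the path is in the set.
{C} does not satisfy the backdoor criterion.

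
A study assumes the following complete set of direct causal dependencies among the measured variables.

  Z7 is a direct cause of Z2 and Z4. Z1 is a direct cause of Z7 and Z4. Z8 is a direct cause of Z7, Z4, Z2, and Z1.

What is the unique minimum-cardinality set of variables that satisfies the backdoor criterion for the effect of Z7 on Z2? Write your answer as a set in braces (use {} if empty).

{Z8}

Variables eligible for adjustment (non-descendants of Z7, excluding Z7 and Z2): {Z1, Z8}.
Backdoor paths from Z7 to Z2:
  P1: Z7 <- Z8 -> Z2
  P2: Z7 <- Z1 <- Z8 -> Z2
  P3: Z7 <- Z1 -> Z4 <- Z8 -> Z2
The empty set is not sufficient: P1 (Z7 <- Z8 -> Z2) has no collider blocking it and no conditioned non-collider, so it is open.
Try {Z8}:
  P1: blocked at fork node Z8 ∈ conditioning set.
  P2: blocked at fork node Z8 ∈ conditioning set.
  P3: blocked at collider Z4 (neither it nor any descendant is in the conditioning set).
{Z8} contains no descendant of Z7 and blocks every backdoor path.
No other singleton works — e.g. {Z1} leaves P1 open — so {Z8} is the unique smallest valid adjustment set.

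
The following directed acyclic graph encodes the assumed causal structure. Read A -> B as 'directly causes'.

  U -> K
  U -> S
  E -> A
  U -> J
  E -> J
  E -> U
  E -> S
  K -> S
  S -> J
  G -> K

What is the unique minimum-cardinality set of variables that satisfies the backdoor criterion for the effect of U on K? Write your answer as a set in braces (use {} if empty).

Variables eligible for adjustment (non-descendants of U, excluding U and K): {A, E, G}.
Backdoor paths from U to K:
  P1: U <- E -> S <- K
  P2: U <- E -> J <- S <- K
Each backdoor path contains an unconditioned collider, so every path is already blocked with the empty conditioning set:
  P1: blocked at collider S (neither it nor any descendant is in the conditioning set).
  P2: blocked at collider J (neither it nor any descendant is in the conditioning set).
The empty set is therefore the unique smallest valid set.

{}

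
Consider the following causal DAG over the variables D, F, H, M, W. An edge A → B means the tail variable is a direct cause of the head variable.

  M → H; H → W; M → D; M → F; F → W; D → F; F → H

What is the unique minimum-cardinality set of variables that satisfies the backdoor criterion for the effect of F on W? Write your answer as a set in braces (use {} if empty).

{M}

Variables eligible for adjustment (non-descendants of F, excluding F and W): {D, M}.
Backdoor paths from F to W:
  P1: F <- M -> H -> W
  P2: F <- D <- M -> H -> W
The empty set is not sufficient: P1 (F <- M -> H -> W) has no collider blocking it and no conditioned non-collider, so it is open.
Try {M}:
  P1: blocked at fork node M ∈ conditioning set.
  P2: blocked at fork node M ∈ conditioning set.
{M} contains no descendant of F and blocks every backdoor path.
No other singleton works — e.g. {D} leaves P1 open — so {M} is the unique smallest valid adjustment set.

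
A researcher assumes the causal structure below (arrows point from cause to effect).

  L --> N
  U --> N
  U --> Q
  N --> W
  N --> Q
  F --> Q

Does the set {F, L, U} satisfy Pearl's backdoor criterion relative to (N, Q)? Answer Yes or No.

Yes

Backdoor paths from N to Q (paths whose first edge points into N):
  P1: N <- U -> Q
Condition 1 (no descendant of N in the set): holds — descendants of N are {Q, W}; none are in {F, L, U}.
Condition 2 (every backdoor path blocked by {F, L, U}):
  P1: blocked at fork node U ∈ conditioning set.
{F, L, U} satisfies the backdoor criterion.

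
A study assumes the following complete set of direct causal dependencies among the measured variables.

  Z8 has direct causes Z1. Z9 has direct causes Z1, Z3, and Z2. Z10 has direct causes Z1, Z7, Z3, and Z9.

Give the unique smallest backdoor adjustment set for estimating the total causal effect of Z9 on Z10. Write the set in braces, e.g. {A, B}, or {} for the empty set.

Variables eligible for adjustment (non-descendants of Z9, excluding Z9 and Z10): {Z1, Z2, Z3, Z7, Z8}.
Backdoor paths from Z9 to Z10:
  P1: Z9 <- Z1 -> Z10
  P2: Z9 <- Z3 -> Z10
The empty set is not sufficient: P1 (Z9 <- Z1 -> Z10) has no collider blocking it and no conditioned non-collider, so it is open.
Try {Z1, Z3}:
  P1: blocked at fork node Z1 ∈ conditioning set.
  P2: blocked at fork node Z3 ∈ conditioning set.
{Z1, Z3} contains no descendant of Z9 and blocks every backdoor path.
Every element of {Z1, Z3} is needed (dropping Z1 leaves P1 open; dropping Z3 leaves P2 open), so no proper subset is valid.
Among all size-2 subsets of the eligible variables, only {Z1, Z3} blocks every backdoor path, so it is the unique smallest valid adjustment set.

{Z1, Z3}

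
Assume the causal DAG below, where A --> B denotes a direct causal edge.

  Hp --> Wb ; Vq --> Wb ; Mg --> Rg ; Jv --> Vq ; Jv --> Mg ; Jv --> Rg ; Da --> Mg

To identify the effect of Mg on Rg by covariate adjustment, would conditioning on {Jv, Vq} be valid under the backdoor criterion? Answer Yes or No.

Backdoor paths from Mg to Rg (paths whose first edge points into Mg):
  P1: Mg <- Jv -> Rg
Condition 1 (no descendant of Mg in the set): holds — descendants of Mg are {Rg}; none are in {Jv, Vq}.
Condition 2 (every backdoor path blocked by {Jv, Vq}):
  P1: blocked at fork node Jv ∈ conditioning set.
{Jv, Vq} satisfies the backdoor criterion.

Yes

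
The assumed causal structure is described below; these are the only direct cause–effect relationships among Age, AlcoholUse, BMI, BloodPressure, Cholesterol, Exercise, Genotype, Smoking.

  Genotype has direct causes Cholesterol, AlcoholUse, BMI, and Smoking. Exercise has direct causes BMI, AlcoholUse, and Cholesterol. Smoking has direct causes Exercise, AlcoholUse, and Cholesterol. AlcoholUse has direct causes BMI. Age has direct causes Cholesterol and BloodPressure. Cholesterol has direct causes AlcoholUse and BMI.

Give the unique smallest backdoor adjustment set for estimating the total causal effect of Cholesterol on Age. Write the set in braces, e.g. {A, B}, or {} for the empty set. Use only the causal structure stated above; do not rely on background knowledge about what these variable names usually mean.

{}

Variables eligible for adjustment (non-descendants of Cholesterol, excluding Cholesterol and Age): {AlcoholUse, BMI, BloodPressure}.
Backdoor paths from Cholesterol to Age:
  (none)
With no backdoor paths the empty set already satisfies the criterion, and it is trivially minimal.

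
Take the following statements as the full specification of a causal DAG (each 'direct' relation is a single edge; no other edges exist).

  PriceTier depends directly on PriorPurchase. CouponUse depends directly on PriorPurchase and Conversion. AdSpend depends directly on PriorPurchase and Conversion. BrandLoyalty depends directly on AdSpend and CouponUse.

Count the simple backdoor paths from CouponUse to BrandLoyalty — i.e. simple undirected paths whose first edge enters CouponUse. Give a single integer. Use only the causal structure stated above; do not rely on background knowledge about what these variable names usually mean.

A backdoor path from CouponUse to BrandLoyalty is any simple undirected path whose first edge points into CouponUse (i.e. leaves CouponUse via a parent).
Parents of CouponUse: {Conversion, PriorPurchase}.
Enumerating:
  P1: CouponUse <- PriorPurchase -> AdSpend -> BrandLoyalty
  P2: CouponUse <- Conversion -> AdSpend -> BrandLoyalty
That exhausts the simple backdoor paths. Count: 2.

2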